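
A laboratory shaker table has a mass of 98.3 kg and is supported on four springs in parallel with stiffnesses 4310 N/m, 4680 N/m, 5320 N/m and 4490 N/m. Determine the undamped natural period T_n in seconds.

Parallel springs add: k_eq = 4310 + 4680 + 5320 + 4490 = 18800 N/m.
ω_n = √(k_eq/m) = √(18800/98.3) = √191.3 = 13.83 rad/s.
T_n = 2π/ω_n = 6.283/13.83 = 0.4543 s.

0.454 s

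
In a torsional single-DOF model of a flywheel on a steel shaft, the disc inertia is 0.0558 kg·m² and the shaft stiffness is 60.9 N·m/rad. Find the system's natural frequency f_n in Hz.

ω_n = √(k_t/J) = √(60.9/0.0558) = √1091 = 33.04 rad/s.
f_n = ω_n/(2π) = 33.04/6.283 = 5.258 Hz.

5.26 Hz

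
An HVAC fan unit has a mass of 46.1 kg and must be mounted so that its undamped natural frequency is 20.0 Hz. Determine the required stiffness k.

728000 N/m

ω_n = 2πf_n = 2π × 20.0 = 125.7 rad/s.
k = m·ω_n² = 46.1 × 125.7² = 46.1 × 15790 = 728000 N/m.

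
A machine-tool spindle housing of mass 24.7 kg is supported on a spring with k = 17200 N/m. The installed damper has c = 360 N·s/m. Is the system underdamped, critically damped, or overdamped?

underdamped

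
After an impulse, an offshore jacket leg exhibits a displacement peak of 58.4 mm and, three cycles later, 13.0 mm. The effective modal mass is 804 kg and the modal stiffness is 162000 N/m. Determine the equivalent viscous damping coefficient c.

Logarithmic decrement δ = (1/n)·ln(x₀/x_n) = (1/3)·ln(58.4/13.0) = (1/3)·ln(4.492) = 0.5008.
ζ = δ/√(4π² + δ²) = 0.5008/√(39.48 + 0.251) = 0.5008/6.303 = 0.07945.
c = ζ · 2√(km) = 0.07945 × 2√(162000 × 804) = 0.07945 × 22830 = 1813 N·s/m.

1810 N·s/m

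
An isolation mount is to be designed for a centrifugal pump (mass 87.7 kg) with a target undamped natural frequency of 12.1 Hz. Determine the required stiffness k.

ω_n = 2πf_n = 2π × 12.1 = 76.03 rad/s.
k = m·ω_n² = 87.7 × 76.03² = 87.7 × 5780 = 506900 N/m.

507000 N/m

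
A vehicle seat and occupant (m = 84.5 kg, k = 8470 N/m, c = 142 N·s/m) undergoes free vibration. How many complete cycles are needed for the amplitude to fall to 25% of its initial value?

ζ = c/(2√(km)) = 142/(2√(8470 × 84.5)) = 142/1692 = 0.08392.
Logarithmic decrement δ = 2πζ/√(1 − ζ²) = 2π × 0.08392/√(1 − 0.00704) = 0.5292.
x_n/x₀ = e^(−nδ) ≤ 0.25; take ln: n ≥ ln(1/0.25)/δ = 1.386/0.5292 = 2.620.
So 3 complete cycles are required.

3 cycles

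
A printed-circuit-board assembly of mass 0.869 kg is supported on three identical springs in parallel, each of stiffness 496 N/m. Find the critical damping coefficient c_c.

71.9 N·s/m

Parallel springs add: k_eq = 3 × 496 = 1488 N/m.
c_c = 2√(k_eq·m) = 2√(1488 × 0.869) = 2 × 35.96 = 71.92 N·s/m.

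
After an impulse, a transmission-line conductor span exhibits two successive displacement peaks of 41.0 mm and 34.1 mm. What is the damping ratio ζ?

0.0293

Logarithmic decrement δ = (1/n)·ln(x₀/x_n) = (1/1)·ln(41.0/34.1) = (1/1)·ln(1.202) = 0.1843.
ζ = δ/√(4π² + δ²) = 0.1843/√(39.48 + 0.0340) = 0.1843/6.286 = 0.02932.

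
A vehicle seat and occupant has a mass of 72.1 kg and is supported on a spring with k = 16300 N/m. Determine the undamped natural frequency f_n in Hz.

2.39 Hz

ω_n = √(k/m) = √(16300/72.1) = √226.1 = 15.04 rad/s.
f_n = ω_n/(2π) = 15.04/6.283 = 2.393 Hz.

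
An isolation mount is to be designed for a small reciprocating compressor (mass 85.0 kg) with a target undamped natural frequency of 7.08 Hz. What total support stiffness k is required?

168000 N/m

ω_n = 2πf_n = 2π × 7.08 = 44.48 rad/s.
k = m·ω_n² = 85.0 × 44.48² = 85.0 × 1979 = 168200 N/m.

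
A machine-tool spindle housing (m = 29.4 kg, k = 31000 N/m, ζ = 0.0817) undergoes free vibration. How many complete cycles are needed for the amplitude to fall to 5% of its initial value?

Logarithmic decrement δ = 2πζ/√(1 − ζ²) = 2π × 0.08170/√(1 − 0.00667) = 0.5151.
x_n/x₀ = e^(−nδ) ≤ 0.05; take ln: n ≥ ln(1/0.05)/δ = 2.996/0.5151 = 5.816.
So 6 complete cycles are required.

6 cycles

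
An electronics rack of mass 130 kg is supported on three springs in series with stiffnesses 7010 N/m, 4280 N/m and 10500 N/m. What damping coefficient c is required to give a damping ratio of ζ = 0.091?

95.6 N·s/m

Series springs: 1/k_eq = 1/7010 + 1/4280 + 1/10500 = 0.0004715, so k_eq = 2121 N/m.
c_c = 2√(k_eq·m) = 2√(2121 × 130) = 1050 N·s/m.
c = ζ·c_c = 0.091 × 1050 = 95.56 N·s/m.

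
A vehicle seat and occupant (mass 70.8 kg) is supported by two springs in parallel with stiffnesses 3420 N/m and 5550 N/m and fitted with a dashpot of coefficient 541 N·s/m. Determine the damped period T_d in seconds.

0.593 s

Parallel springs add: k_eq = 3420 + 5550 = 8970 N/m.
ω_n = √(k_eq/m) = √(8970/70.8) = 11.26 rad/s.
Critical damping c_c = 2√(k_eq·m) = 2√(8970 × 70.8) = 1594 N·s/m, so ζ = c/c_c = 541/1594 = 0.3394.
ω_d = ω_n√(1 − ζ²) = 11.26 × √(1 − 0.115) = 10.59 rad/s.
T_d = 2π/ω_d = 0.5934 s.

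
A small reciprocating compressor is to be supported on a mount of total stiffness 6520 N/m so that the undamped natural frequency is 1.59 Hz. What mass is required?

ω_n = 2πf_n = 2π × 1.59 = 9.990 rad/s.
m = k/ω_n² = 6520/9.990² = 6520/99.81 = 65.33 kg.

65.3 kg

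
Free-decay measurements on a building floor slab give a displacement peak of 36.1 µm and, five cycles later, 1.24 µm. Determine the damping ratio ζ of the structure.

0.107

Logarithmic decrement δ = (1/n)·ln(x₀/x_n) = (1/5)·ln(36.1/1.24) = (1/5)·ln(29.11) = 0.6742.
ζ = δ/√(4π² + δ²) = 0.6742/√(39.48 + 0.455) = 0.6742/6.319 = 0.1067.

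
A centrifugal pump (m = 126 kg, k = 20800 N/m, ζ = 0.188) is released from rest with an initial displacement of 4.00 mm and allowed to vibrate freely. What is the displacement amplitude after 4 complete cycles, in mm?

Logarithmic decrement δ = 2πζ/√(1 − ζ²) = 2π × 0.1880/√(1 − 0.0353) = 1.203.
After n cycles, x_n/x₀ = e^(−nδ), so x_4 = 4.00 × e^(−4 × 1.203) = 4.00 × 0.008142 = 0.03257 mm.

0.0326 mm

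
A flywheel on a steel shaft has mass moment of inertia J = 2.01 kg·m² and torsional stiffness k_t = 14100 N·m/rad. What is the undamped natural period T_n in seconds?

0.0750 s

ω_n = √(k_t/J) = √(14100/2.01) = √7015 = 83.76 rad/s.
T_n = 2π/ω_n = 6.283/83.76 = 0.07502 s.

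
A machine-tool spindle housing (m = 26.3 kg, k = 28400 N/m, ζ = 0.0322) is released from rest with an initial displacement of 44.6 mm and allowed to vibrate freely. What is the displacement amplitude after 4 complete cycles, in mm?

19.8 mm

Logarithmic decrement δ = 2πζ/√(1 − ζ²) = 2π × 0.03220/√(1 − 0.00104) = 0.2024.
After n cycles, x_n/x₀ = e^(−nδ), so x_4 = 44.6 × e^(−4 × 0.2024) = 44.6 × 0.4450 = 19.85 mm.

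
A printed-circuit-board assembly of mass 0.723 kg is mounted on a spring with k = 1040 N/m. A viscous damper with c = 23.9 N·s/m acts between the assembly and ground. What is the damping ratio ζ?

ω_n = √(k/m) = √(1040/0.723) = 37.93 rad/s.
Critical damping c_c = 2√(k·m) = 2√(1040 × 0.723) = 54.84 N·s/m, so ζ = c/c_c = 23.9/54.84 = 0.4358.

0.436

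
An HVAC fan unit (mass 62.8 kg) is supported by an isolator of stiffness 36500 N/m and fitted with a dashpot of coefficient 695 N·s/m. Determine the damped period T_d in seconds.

0.268 s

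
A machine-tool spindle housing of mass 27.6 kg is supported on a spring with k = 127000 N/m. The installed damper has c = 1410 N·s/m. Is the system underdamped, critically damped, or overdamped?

underdamped

c_c = 2√(k·m) = 3744 N·s/m; ζ = c/c_c = 1410/3744 = 0.377.
Since ζ < 1 the system is underdamped.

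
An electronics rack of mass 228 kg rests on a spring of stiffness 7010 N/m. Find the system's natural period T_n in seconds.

ω_n = √(k/m) = √(7010/228) = √30.75 = 5.545 rad/s.
T_n = 2π/ω_n = 6.283/5.545 = 1.133 s.

1.13 s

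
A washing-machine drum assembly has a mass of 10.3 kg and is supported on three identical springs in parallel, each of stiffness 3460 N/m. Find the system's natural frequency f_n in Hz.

Parallel springs add: k_eq = 3 × 3460 = 10380 N/m.
ω_n = √(k_eq/m) = √(10380/10.3) = √1008 = 31.75 rad/s.
f_n = ω_n/(2π) = 31.75/6.283 = 5.052 Hz.

5.05 Hz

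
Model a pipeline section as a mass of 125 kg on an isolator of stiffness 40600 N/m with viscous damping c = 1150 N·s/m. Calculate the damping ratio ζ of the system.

0.255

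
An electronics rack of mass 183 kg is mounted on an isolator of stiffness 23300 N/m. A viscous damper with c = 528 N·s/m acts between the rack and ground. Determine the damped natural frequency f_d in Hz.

ω_n = √(k/m) = √(23300/183) = 11.28 rad/s.
Critical damping c_c = 2√(k·m) = 2√(23300 × 183) = 4130 N·s/m, so ζ = c/c_c = 528/4130 = 0.1278.
ω_d = ω_n√(1 − ζ²) = 11.28 × √(1 − 0.0163) = 11.19 rad/s.
f_d = ω_d/(2π) = 1.781 Hz.

1.78 Hz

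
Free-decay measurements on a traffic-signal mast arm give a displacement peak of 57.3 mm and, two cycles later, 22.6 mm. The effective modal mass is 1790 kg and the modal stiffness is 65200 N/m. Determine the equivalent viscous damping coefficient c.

Logarithmic decrement δ = (1/n)·ln(x₀/x_n) = (1/2)·ln(57.3/22.6) = (1/2)·ln(2.535) = 0.4652.
ζ = δ/√(4π² + δ²) = 0.4652/√(39.48 + 0.216) = 0.4652/6.300 = 0.07383.
c = ζ · 2√(km) = 0.07383 × 2√(65200 × 1790) = 0.07383 × 21610 = 1595 N·s/m.

1600 N·s/m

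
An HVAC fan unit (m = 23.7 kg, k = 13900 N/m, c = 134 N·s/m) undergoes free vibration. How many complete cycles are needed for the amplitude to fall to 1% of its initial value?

7 cycles

ζ = c/(2√(km)) = 134/(2√(13900 × 23.7)) = 134/1148 = 0.1167.
Logarithmic decrement δ = 2πζ/√(1 − ζ²) = 2π × 0.1167/√(1 − 0.0136) = 0.7385.
x_n/x₀ = e^(−nδ) ≤ 0.01; take ln: n ≥ ln(1/0.01)/δ = 4.605/0.7385 = 6.236.
So 7 complete cycles are required.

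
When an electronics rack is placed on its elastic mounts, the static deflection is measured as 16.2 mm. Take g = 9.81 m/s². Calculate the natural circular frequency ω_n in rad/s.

ω_n = √(g/δ_st) = √(9.81/0.0162) = √605.6 = 24.61 rad/s.

24.6 rad/s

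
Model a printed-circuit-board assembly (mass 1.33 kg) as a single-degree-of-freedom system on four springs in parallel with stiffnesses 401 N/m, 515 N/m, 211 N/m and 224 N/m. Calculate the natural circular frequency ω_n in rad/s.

31.9 rad/s

Parallel springs add: k_eq = 401 + 515 + 211 + 224 = 1351 N/m.
ω_n = √(k_eq/m) = √(1351/1.33) = √1016 = 31.87 rad/s.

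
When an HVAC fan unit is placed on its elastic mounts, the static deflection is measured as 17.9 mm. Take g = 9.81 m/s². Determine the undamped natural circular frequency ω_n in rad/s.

23.4 rad/s

ω_n = √(g/δ_st) = √(9.81/0.0179) = √548.0 = 23.41 rad/s.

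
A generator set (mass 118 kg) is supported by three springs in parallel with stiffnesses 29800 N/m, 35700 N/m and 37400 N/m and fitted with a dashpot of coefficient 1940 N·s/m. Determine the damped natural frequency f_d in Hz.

4.51 Hz

Parallel springs add: k_eq = 29800 + 35700 + 37400 = 102900 N/m.
ω_n = √(k_eq/m) = √(102900/118) = 29.53 rad/s.
Critical damping c_c = 2√(k_eq·m) = 2√(102900 × 118) = 6969 N·s/m, so ζ = c/c_c = 1940/6969 = 0.2784.
ω_d = ω_n√(1 − ζ²) = 29.53 × √(1 − 0.0775) = 28.36 rad/s.
f_d = ω_d/(2π) = 4.514 Hz.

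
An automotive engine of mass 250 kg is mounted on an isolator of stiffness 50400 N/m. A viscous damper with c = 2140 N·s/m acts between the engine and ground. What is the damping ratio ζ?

0.301

ω_n = √(k/m) = √(50400/250) = 14.20 rad/s.
Critical damping c_c = 2√(k·m) = 2√(50400 × 250) = 7099 N·s/m, so ζ = c/c_c = 2140/7099 = 0.3014.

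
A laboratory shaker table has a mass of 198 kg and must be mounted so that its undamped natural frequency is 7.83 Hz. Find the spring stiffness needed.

479000 N/m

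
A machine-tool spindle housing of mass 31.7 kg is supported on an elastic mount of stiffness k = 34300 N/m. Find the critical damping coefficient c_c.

c_c = 2√(k·m) = 2√(34300 × 31.7) = 2 × 1043 = 2085 N·s/m.

2090 N·s/m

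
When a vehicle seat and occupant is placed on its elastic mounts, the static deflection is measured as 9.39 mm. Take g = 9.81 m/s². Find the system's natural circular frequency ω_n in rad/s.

32.3 rad/s

ω_n = √(g/δ_st) = √(9.81/0.00939) = √1045 = 32.32 rad/s.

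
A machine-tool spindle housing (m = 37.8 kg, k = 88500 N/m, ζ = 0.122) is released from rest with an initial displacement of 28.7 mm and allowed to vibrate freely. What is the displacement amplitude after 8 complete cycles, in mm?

0.0595 mm

Logarithmic decrement δ = 2πζ/√(1 − ζ²) = 2π × 0.1220/√(1 − 0.0149) = 0.7723.
After n cycles, x_n/x₀ = e^(−nδ), so x_8 = 28.7 × e^(−8 × 0.7723) = 28.7 × 0.002073 = 0.05951 mm.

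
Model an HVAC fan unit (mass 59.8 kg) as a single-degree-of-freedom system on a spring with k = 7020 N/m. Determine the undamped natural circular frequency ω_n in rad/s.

ω_n = √(k/m) = √(7020/59.8) = √117.4 = 10.83 rad/s.

10.8 rad/s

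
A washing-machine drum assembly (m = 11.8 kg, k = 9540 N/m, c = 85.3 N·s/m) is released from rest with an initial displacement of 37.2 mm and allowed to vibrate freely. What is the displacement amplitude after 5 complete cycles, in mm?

0.664 mm

ζ = c/(2√(km)) = 85.3/(2√(9540 × 11.8)) = 85.3/671.0 = 0.1271.
Logarithmic decrement δ = 2πζ/√(1 − ζ²) = 2π × 0.1271/√(1 − 0.0162) = 0.8052.
After n cycles, x_n/x₀ = e^(−nδ), so x_5 = 37.2 × e^(−5 × 0.8052) = 37.2 × 0.01784 = 0.6637 mm.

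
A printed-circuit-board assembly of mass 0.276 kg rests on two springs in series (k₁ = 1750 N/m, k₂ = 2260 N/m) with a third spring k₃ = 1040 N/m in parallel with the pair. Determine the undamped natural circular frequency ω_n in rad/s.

85.7 rad/s

Series pair: k_s = k₁k₂/(k₁+k₂) = (1750)(2260)/(1750 + 2260) = 986.3 N/m. In parallel with k₃: k_eq = 986.3 + 1040 = 2026 N/m.
ω_n = √(k_eq/m) = √(2026/0.276) = √7342 = 85.68 rad/s.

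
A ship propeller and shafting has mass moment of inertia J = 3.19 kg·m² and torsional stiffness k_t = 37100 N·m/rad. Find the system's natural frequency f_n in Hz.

ω_n = √(k_t/J) = √(37100/3.19) = √11630 = 107.8 rad/s.
f_n = ω_n/(2π) = 107.8/6.283 = 17.16 Hz.

17.2 Hz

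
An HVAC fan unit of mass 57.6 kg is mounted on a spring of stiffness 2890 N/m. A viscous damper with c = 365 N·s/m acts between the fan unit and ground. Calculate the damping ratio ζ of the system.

ω_n = √(k/m) = √(2890/57.6) = 7.083 rad/s.
Critical damping c_c = 2√(k·m) = 2√(2890 × 57.6) = 816.0 N·s/m, so ζ = c/c_c = 365/816.0 = 0.4473.

0.447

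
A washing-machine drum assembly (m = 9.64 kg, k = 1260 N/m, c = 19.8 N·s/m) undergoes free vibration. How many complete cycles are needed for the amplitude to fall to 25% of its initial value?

3 cycles

ζ = c/(2√(km)) = 19.8/(2√(1260 × 9.64)) = 19.8/220.4 = 0.08983.
Logarithmic decrement δ = 2πζ/√(1 − ζ²) = 2π × 0.08983/√(1 − 0.00807) = 0.5667.
x_n/x₀ = e^(−nδ) ≤ 0.25; take ln: n ≥ ln(1/0.25)/δ = 1.386/0.5667 = 2.446.
So 3 complete cycles are required.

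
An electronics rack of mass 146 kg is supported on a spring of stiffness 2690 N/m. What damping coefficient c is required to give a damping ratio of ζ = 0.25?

313 N·s/m

c_c = 2√(k·m) = 2√(2690 × 146) = 1253 N·s/m.
c = ζ·c_c = 0.25 × 1253 = 313.3 N·s/m.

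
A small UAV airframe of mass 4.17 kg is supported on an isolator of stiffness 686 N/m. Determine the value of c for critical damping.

c_c = 2√(k·m) = 2√(686.0 × 4.17) = 2 × 53.48 = 107.0 N·s/m.

107 N·s/m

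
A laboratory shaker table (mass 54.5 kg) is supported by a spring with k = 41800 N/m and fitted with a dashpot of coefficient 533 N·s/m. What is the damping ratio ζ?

0.177

ω_n = √(k/m) = √(41800/54.5) = 27.69 rad/s.
Critical damping c_c = 2√(k·m) = 2√(41800 × 54.5) = 3019 N·s/m, so ζ = c/c_c = 533/3019 = 0.1766.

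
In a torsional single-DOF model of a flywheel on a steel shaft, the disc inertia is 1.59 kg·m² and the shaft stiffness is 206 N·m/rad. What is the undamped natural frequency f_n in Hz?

1.81 Hz

ω_n = √(k_t/J) = √(206/1.59) = √129.6 = 11.38 rad/s.
f_n = ω_n/(2π) = 11.38/6.283 = 1.812 Hz.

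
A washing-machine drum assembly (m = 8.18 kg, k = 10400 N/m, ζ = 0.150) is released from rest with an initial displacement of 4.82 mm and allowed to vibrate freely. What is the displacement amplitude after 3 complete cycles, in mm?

0.276 mm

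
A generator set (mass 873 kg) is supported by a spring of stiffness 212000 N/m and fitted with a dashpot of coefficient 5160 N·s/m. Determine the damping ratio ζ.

ω_n = √(k/m) = √(212000/873) = 15.58 rad/s.
Critical damping c_c = 2√(k·m) = 2√(212000 × 873) = 27210 N·s/m, so ζ = c/c_c = 5160/27210 = 0.1896.

0.190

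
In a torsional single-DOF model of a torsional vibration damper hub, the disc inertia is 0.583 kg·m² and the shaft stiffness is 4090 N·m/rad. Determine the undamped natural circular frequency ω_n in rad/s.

ω_n = √(k_t/J) = √(4090/0.583) = √7015 = 83.76 rad/s.

83.8 rad/s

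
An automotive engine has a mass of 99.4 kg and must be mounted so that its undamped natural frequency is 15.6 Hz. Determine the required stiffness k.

955000 N/m

ω_n = 2πf_n = 2π × 15.6 = 98.02 rad/s.
k = m·ω_n² = 99.4 × 98.02² = 99.4 × 9607 = 955000 N/m.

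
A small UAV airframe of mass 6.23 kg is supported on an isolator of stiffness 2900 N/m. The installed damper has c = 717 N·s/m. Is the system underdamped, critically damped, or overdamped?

c_c = 2√(k·m) = 268.8 N·s/m; ζ = c/c_c = 717/268.8 = 2.67.
Since ζ > 1 the system is overdamped.

overdamped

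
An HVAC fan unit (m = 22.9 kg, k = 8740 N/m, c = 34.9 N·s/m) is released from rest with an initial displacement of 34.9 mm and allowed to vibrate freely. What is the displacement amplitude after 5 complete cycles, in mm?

ζ = c/(2√(km)) = 34.9/(2√(8740 × 22.9)) = 34.9/894.8 = 0.03901.
Logarithmic decrement δ = 2πζ/√(1 − ζ²) = 2π × 0.03901/√(1 − 0.00152) = 0.2453.
After n cycles, x_n/x₀ = e^(−nδ), so x_5 = 34.9 × e^(−5 × 0.2453) = 34.9 × 0.2934 = 10.24 mm.

10.2 mm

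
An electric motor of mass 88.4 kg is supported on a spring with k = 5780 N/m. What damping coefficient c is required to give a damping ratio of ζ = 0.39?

558 N·s/m

c_c = 2√(k·m) = 2√(5780 × 88.4) = 1430 N·s/m.
c = ζ·c_c = 0.39 × 1430 = 557.6 N·s/m.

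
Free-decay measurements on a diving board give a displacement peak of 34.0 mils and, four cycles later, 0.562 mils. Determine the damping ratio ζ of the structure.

Logarithmic decrement δ = (1/n)·ln(x₀/x_n) = (1/4)·ln(34.0/0.562) = (1/4)·ln(60.50) = 1.026.
ζ = δ/√(4π² + δ²) = 1.026/√(39.48 + 1.05) = 1.026/6.366 = 0.1611.

0.161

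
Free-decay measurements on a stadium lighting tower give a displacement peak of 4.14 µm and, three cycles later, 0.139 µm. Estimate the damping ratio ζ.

0.177

Logarithmic decrement δ = (1/n)·ln(x₀/x_n) = (1/3)·ln(4.14/0.139) = (1/3)·ln(29.78) = 1.131.
ζ = δ/√(4π² + δ²) = 1.131/√(39.48 + 1.28) = 1.131/6.384 = 0.1772.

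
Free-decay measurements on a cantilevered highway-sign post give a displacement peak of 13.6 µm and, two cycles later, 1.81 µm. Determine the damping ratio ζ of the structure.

Logarithmic decrement δ = (1/n)·ln(x₀/x_n) = (1/2)·ln(13.6/1.81) = (1/2)·ln(7.514) = 1.008.
ζ = δ/√(4π² + δ²) = 1.008/√(39.48 + 1.02) = 1.008/6.364 = 0.1585.

0.158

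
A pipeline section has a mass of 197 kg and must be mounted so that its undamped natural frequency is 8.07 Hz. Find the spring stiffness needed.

ω_n = 2πf_n = 2π × 8.07 = 50.71 rad/s.
k = m·ω_n² = 197 × 50.71² = 197 × 2571 = 506500 N/m.

506000 N/m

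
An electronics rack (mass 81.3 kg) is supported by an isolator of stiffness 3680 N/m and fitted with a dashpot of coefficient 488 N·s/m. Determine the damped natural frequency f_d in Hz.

ω_n = √(k/m) = √(3680/81.3) = 6.728 rad/s.
Critical damping c_c = 2√(k·m) = 2√(3680 × 81.3) = 1094 N·s/m, so ζ = c/c_c = 488/1094 = 0.4461.
ω_d = ω_n√(1 − ζ²) = 6.728 × √(1 − 0.199) = 6.021 rad/s.
f_d = ω_d/(2π) = 0.9583 Hz.

0.958 Hz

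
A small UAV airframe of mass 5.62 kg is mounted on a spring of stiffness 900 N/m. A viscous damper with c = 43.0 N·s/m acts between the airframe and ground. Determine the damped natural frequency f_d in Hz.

ω_n = √(k/m) = √(900.0/5.62) = 12.65 rad/s.
Critical damping c_c = 2√(k·m) = 2√(900.0 × 5.62) = 142.2 N·s/m, so ζ = c/c_c = 43.0/142.2 = 0.3023.
ω_d = ω_n√(1 − ζ²) = 12.65 × √(1 − 0.0914) = 12.06 rad/s.
f_d = ω_d/(2π) = 1.920 Hz.

1.92 Hz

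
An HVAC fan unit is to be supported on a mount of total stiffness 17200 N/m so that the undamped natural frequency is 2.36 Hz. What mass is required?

78.2 kg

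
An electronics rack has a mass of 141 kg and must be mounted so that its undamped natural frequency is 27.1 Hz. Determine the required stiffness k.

ω_n = 2πf_n = 2π × 27.1 = 170.3 rad/s.
k = m·ω_n² = 141 × 170.3² = 141 × 28990 = 4088000 N/m.

4090000 N/m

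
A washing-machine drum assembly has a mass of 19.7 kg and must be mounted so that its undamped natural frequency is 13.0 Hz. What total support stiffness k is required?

131000 N/m

ω_n = 2πf_n = 2π × 13.0 = 81.68 rad/s.
k = m·ω_n² = 19.7 × 81.68² = 19.7 × 6672 = 131400 N/m.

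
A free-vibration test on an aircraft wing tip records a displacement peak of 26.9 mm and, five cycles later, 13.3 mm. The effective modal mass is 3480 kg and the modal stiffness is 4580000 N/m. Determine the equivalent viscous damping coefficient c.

5660 N·s/m

Logarithmic decrement δ = (1/n)·ln(x₀/x_n) = (1/5)·ln(26.9/13.3) = (1/5)·ln(2.023) = 0.1409.
ζ = δ/√(4π² + δ²) = 0.1409/√(39.48 + 0.0198) = 0.1409/6.285 = 0.02241.
c = ζ · 2√(km) = 0.02241 × 2√(4580000 × 3480) = 0.02241 × 252500 = 5660 N·s/m.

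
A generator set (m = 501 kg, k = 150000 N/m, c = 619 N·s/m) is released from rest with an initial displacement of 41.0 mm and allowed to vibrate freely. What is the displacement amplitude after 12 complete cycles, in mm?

ζ = c/(2√(km)) = 619/(2√(150000 × 501)) = 619/17340 = 0.03570.
Logarithmic decrement δ = 2πζ/√(1 − ζ²) = 2π × 0.03570/√(1 − 0.00127) = 0.2245.
After n cycles, x_n/x₀ = e^(−nδ), so x_12 = 41.0 × e^(−12 × 0.2245) = 41.0 × 0.06764 = 2.773 mm.

2.77 mm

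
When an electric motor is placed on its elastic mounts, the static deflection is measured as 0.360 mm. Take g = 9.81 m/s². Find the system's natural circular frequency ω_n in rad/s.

ω_n = √(g/δ_st) = √(9.81/0.000360) = √27250 = 165.1 rad/s.

165 rad/s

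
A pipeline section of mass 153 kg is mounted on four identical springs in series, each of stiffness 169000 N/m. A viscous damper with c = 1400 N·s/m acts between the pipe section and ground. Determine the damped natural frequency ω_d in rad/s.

16.0 rad/s

Series springs: 1/k_eq = 4/169000, so k_eq = 169000/4 = 42250 N/m.
ω_n = √(k_eq/m) = √(42250/153) = 16.62 rad/s.
Critical damping c_c = 2√(k_eq·m) = 2√(42250 × 153) = 5085 N·s/m, so ζ = c/c_c = 1400/5085 = 0.2753.
ω_d = ω_n√(1 − ζ²) = 16.62 × √(1 − 0.0758) = 15.98 rad/s.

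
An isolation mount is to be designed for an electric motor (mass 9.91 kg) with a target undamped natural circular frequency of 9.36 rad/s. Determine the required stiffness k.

k = m·ω_n² = 9.91 × 9.360² = 9.91 × 87.61 = 868.2 N/m.

868 N/m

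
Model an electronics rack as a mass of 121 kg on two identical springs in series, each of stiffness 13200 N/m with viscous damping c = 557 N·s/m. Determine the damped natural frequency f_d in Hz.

1.12 Hz

Series springs: 1/k_eq = 2/13200, so k_eq = 13200/2 = 6600 N/m.
ω_n = √(k_eq/m) = √(6600/121) = 7.385 rad/s.
Critical damping c_c = 2√(k_eq·m) = 2√(6600 × 121) = 1787 N·s/m, so ζ = c/c_c = 557/1787 = 0.3116.
ω_d = ω_n√(1 − ζ²) = 7.385 × √(1 − 0.0971) = 7.018 rad/s.
f_d = ω_d/(2π) = 1.117 Hz.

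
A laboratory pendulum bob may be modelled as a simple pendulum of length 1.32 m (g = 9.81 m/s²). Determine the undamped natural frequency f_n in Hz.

0.434 Hz

For a simple pendulum ω_n = √(g/L) = √(9.81/1.32) = √7.432 = 2.726 rad/s.
f_n = ω_n/(2π) = 2.726/6.283 = 0.4339 Hz.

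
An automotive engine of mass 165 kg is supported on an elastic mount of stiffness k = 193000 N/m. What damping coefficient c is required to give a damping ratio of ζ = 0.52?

5870 N·s/m

c_c = 2√(k·m) = 2√(193000 × 165) = 11290 N·s/m.
c = ζ·c_c = 0.52 × 11290 = 5869 N·s/m.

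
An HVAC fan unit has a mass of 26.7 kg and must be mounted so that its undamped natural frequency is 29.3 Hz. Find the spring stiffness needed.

905000 N/m

ω_n = 2πf_n = 2π × 29.3 = 184.1 rad/s.
k = m·ω_n² = 26.7 × 184.1² = 26.7 × 33890 = 904900 N/m.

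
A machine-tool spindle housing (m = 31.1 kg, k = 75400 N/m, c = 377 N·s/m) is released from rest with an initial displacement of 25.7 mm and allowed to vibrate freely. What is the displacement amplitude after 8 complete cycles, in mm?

0.0504 mm

ζ = c/(2√(km)) = 377/(2√(75400 × 31.1)) = 377/3063 = 0.1231.
Logarithmic decrement δ = 2πζ/√(1 − ζ²) = 2π × 0.1231/√(1 − 0.0152) = 0.7794.
After n cycles, x_n/x₀ = e^(−nδ), so x_8 = 25.7 × e^(−8 × 0.7794) = 25.7 × 0.001960 = 0.05037 mm.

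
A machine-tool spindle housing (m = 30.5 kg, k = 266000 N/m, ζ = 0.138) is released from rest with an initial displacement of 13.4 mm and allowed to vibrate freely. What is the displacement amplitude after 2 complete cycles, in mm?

2.33 mm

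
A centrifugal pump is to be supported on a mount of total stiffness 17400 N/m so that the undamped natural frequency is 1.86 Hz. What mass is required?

127 kg

ω_n = 2πf_n = 2π × 1.86 = 11.69 rad/s.
m = k/ω_n² = 17400/11.69² = 17400/136.6 = 127.4 kg.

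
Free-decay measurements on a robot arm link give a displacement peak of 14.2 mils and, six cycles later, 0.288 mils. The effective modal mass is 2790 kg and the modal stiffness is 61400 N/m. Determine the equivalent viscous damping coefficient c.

2690 N·s/m

Logarithmic decrement δ = (1/n)·ln(x₀/x_n) = (1/6)·ln(14.2/0.288) = (1/6)·ln(49.31) = 0.6497.
ζ = δ/√(4π² + δ²) = 0.6497/√(39.48 + 0.422) = 0.6497/6.317 = 0.1029.
c = ζ · 2√(km) = 0.1029 × 2√(61400 × 2790) = 0.1029 × 26180 = 2692 N·s/m.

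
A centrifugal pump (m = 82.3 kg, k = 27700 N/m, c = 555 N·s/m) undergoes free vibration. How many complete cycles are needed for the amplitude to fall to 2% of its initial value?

ζ = c/(2√(km)) = 555/(2√(27700 × 82.3)) = 555/3020 = 0.1838.
Logarithmic decrement δ = 2πζ/√(1 − ζ²) = 2π × 0.1838/√(1 − 0.0338) = 1.175.
x_n/x₀ = e^(−nδ) ≤ 0.02; take ln: n ≥ ln(1/0.02)/δ = 3.912/1.175 = 3.330.
So 4 complete cycles are required.

4 cycles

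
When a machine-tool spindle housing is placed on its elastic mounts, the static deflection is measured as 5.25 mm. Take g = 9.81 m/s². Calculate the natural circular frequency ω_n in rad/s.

43.2 rad/s

ω_n = √(g/δ_st) = √(9.81/0.00525) = √1869 = 43.23 rad/s.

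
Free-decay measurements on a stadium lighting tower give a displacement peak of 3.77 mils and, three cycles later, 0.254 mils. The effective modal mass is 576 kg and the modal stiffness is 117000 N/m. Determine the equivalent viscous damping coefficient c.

Logarithmic decrement δ = (1/n)·ln(x₀/x_n) = (1/3)·ln(3.77/0.254) = (1/3)·ln(14.84) = 0.8992.
ζ = δ/√(4π² + δ²) = 0.8992/√(39.48 + 0.808) = 0.8992/6.347 = 0.1417.
c = ζ · 2√(km) = 0.1417 × 2√(117000 × 576) = 0.1417 × 16420 = 2326 N·s/m.

2330 N·s/m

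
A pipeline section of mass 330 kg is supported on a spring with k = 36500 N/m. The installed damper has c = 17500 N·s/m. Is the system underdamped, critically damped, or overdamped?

overdamped

c_c = 2√(k·m) = 6941 N·s/m; ζ = c/c_c = 17500/6941 = 2.52.
Since ζ > 1 the system is overdamped.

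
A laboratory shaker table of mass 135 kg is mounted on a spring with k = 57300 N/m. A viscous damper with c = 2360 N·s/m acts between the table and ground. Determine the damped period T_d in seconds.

0.337 s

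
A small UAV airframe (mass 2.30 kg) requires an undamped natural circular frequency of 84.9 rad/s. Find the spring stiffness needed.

k = m·ω_n² = 2.30 × 84.90² = 2.30 × 7208 = 16580 N/m.

16600 N/m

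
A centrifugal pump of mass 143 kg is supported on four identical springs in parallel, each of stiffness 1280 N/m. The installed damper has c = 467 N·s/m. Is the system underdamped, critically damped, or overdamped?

Parallel springs add: k_eq = 4 × 1280 = 5120 N/m.
c_c = 2√(k_eq·m) = 1711 N·s/m; ζ = c/c_c = 467/1711 = 0.273.
Since ζ < 1 the system is underdamped.

underdamped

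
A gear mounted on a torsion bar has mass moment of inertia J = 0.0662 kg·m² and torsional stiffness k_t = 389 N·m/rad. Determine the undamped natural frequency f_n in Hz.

ω_n = √(k_t/J) = √(389/0.0662) = √5876 = 76.66 rad/s.
f_n = ω_n/(2π) = 76.66/6.283 = 12.20 Hz.

12.2 Hz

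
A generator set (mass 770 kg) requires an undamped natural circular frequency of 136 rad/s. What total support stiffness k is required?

14200000 N/m

k = m·ω_n² = 770 × 136.0² = 770 × 18500 = 14240000 N/m.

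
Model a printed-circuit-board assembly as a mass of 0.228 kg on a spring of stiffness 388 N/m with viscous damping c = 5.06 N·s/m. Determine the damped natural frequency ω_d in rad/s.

39.7 rad/s

ω_n = √(k/m) = √(388.0/0.228) = 41.25 rad/s.
Critical damping c_c = 2√(k·m) = 2√(388.0 × 0.228) = 18.81 N·s/m, so ζ = c/c_c = 5.06/18.81 = 0.2690.
ω_d = ω_n√(1 − ζ²) = 41.25 × √(1 − 0.0724) = 39.73 rad/s.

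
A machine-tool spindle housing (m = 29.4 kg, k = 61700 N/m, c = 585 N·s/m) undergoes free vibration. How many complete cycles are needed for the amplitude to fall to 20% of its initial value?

ζ = c/(2√(km)) = 585/(2√(61700 × 29.4)) = 585/2694 = 0.2172.
Logarithmic decrement δ = 2πζ/√(1 − ζ²) = 2π × 0.2172/√(1 − 0.0472) = 1.398.
x_n/x₀ = e^(−nδ) ≤ 0.2; take ln: n ≥ ln(1/0.2)/δ = 1.609/1.398 = 1.151.
So 2 complete cycles are required.

2 cycles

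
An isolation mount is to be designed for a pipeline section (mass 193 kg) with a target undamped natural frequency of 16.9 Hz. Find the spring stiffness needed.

ω_n = 2πf_n = 2π × 16.9 = 106.2 rad/s.
k = m·ω_n² = 193 × 106.2² = 193 × 11280 = 2176000 N/m.

2180000 N/m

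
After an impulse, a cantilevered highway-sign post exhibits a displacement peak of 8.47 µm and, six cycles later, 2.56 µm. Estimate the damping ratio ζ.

0.0317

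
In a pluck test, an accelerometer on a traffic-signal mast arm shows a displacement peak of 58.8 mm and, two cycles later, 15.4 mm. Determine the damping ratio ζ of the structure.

Logarithmic decrement δ = (1/n)·ln(x₀/x_n) = (1/2)·ln(58.8/15.4) = (1/2)·ln(3.818) = 0.6699.
ζ = δ/√(4π² + δ²) = 0.6699/√(39.48 + 0.449) = 0.6699/6.319 = 0.1060.

0.106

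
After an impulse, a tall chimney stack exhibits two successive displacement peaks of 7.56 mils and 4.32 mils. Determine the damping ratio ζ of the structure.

0.0887

Logarithmic decrement δ = (1/n)·ln(x₀/x_n) = (1/1)·ln(7.56/4.32) = (1/1)·ln(1.750) = 0.5596.
ζ = δ/√(4π² + δ²) = 0.5596/√(39.48 + 0.313) = 0.5596/6.308 = 0.08871.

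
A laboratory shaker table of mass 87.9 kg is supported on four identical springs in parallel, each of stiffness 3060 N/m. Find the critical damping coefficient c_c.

2070 N·s/m

Parallel springs add: k_eq = 4 × 3060 = 12240 N/m.
c_c = 2√(k_eq·m) = 2√(12240 × 87.9) = 2 × 1037 = 2075 N·s/m.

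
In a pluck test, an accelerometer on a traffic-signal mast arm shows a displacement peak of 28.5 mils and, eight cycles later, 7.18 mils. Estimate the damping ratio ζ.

Logarithmic decrement δ = (1/n)·ln(x₀/x_n) = (1/8)·ln(28.5/7.18) = (1/8)·ln(3.969) = 0.1723.
ζ = δ/√(4π² + δ²) = 0.1723/√(39.48 + 0.0297) = 0.1723/6.286 = 0.02742.

0.0274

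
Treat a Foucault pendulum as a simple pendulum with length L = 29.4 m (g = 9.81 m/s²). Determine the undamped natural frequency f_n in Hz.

For a simple pendulum ω_n = √(g/L) = √(9.81/29.4) = √0.3337 = 0.5776 rad/s.
f_n = ω_n/(2π) = 0.5776/6.283 = 0.09194 Hz.

0.0919 Hz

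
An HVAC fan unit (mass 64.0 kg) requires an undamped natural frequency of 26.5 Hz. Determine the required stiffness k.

ω_n = 2πf_n = 2π × 26.5 = 166.5 rad/s.
k = m·ω_n² = 64.0 × 166.5² = 64.0 × 27720 = 1774000 N/m.

1770000 N/m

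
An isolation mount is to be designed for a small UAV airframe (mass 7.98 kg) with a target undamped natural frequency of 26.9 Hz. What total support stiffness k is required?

ω_n = 2πf_n = 2π × 26.9 = 169.0 rad/s.
k = m·ω_n² = 7.98 × 169.0² = 7.98 × 28570 = 228000 N/m.

228000 N/m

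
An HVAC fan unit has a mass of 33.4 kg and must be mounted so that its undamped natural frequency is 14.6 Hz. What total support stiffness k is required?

281000 N/m

ω_n = 2πf_n = 2π × 14.6 = 91.73 rad/s.
k = m·ω_n² = 33.4 × 91.73² = 33.4 × 8415 = 281100 N/m.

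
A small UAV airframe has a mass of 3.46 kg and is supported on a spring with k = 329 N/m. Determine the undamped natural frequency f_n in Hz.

1.55 Hz

ω_n = √(k/m) = √(329.0/3.46) = √95.09 = 9.751 rad/s.
f_n = ω_n/(2π) = 9.751/6.283 = 1.552 Hz.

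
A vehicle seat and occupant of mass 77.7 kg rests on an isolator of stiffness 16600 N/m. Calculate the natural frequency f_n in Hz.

ω_n = √(k/m) = √(16600/77.7) = √213.6 = 14.62 rad/s.
f_n = ω_n/(2π) = 14.62/6.283 = 2.326 Hz.

2.33 Hz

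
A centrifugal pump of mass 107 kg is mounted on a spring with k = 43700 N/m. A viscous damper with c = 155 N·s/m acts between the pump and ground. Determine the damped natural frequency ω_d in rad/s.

20.2 rad/s

ω_n = √(k/m) = √(43700/107) = 20.21 rad/s.
Critical damping c_c = 2√(k·m) = 2√(43700 × 107) = 4325 N·s/m, so ζ = c/c_c = 155/4325 = 0.03584.
ω_d = ω_n√(1 − ζ²) = 20.21 × √(1 − 0.00128) = 20.20 rad/s.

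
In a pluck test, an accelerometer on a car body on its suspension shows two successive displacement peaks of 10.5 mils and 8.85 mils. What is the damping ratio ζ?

Logarithmic decrement δ = (1/n)·ln(x₀/x_n) = (1/1)·ln(10.5/8.85) = (1/1)·ln(1.186) = 0.1710.
ζ = δ/√(4π² + δ²) = 0.1710/√(39.48 + 0.0292) = 0.1710/6.286 = 0.02720.

0.0272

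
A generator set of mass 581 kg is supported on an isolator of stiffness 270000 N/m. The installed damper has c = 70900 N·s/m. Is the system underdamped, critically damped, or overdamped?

c_c = 2√(k·m) = 25050 N·s/m; ζ = c/c_c = 70900/25050 = 2.83.
Since ζ > 1 the system is overdamped.

overdamped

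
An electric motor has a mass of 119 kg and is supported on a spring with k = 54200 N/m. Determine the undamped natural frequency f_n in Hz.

ω_n = √(k/m) = √(54200/119) = √455.5 = 21.34 rad/s.
f_n = ω_n/(2π) = 21.34/6.283 = 3.397 Hz.

3.40 Hz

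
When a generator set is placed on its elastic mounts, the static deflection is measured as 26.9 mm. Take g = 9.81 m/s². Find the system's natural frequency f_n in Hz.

ω_n = √(g/δ_st) = √(9.81/0.0269) = √364.7 = 19.10 rad/s.
f_n = ω_n/(2π) = 19.10/6.283 = 3.039 Hz.

3.04 Hz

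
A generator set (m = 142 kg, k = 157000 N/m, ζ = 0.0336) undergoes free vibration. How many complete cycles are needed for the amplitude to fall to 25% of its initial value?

7 cycles

Logarithmic decrement δ = 2πζ/√(1 − ζ²) = 2π × 0.03360/√(1 − 0.00113) = 0.2112.
x_n/x₀ = e^(−nδ) ≤ 0.25; take ln: n ≥ ln(1/0.25)/δ = 1.386/0.2112 = 6.563.
So 7 complete cycles are required.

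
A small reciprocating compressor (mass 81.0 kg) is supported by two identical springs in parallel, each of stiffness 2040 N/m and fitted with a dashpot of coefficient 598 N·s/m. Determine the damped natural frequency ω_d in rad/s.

6.06 rad/s

Parallel springs add: k_eq = 2 × 2040 = 4080 N/m.
ω_n = √(k_eq/m) = √(4080/81.0) = 7.097 rad/s.
Critical damping c_c = 2√(k_eq·m) = 2√(4080 × 81.0) = 1150 N·s/m, so ζ = c/c_c = 598/1150 = 0.5201.
ω_d = ω_n√(1 − ζ²) = 7.097 × √(1 − 0.271) = 6.062 rad/s.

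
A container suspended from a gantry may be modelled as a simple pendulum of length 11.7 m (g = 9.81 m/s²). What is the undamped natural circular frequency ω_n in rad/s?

For a simple pendulum ω_n = √(g/L) = √(9.81/11.7) = √0.8385 = 0.9157 rad/s.

0.916 rad/s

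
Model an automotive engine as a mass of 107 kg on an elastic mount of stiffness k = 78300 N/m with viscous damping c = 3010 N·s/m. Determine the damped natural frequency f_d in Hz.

3.68 Hz

ω_n = √(k/m) = √(78300/107) = 27.05 rad/s.
Critical damping c_c = 2√(k·m) = 2√(78300 × 107) = 5789 N·s/m, so ζ = c/c_c = 3010/5789 = 0.5200.
ω_d = ω_n√(1 − ζ²) = 27.05 × √(1 − 0.270) = 23.11 rad/s.
f_d = ω_d/(2π) = 3.678 Hz.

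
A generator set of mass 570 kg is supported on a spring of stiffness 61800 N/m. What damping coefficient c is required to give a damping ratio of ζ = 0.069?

819 N·s/m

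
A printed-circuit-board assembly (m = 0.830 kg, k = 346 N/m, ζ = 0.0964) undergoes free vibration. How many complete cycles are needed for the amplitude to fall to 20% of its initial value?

Logarithmic decrement δ = 2πζ/√(1 − ζ²) = 2π × 0.09640/√(1 − 0.00929) = 0.6085.
x_n/x₀ = e^(−nδ) ≤ 0.2; take ln: n ≥ ln(1/0.2)/δ = 1.609/0.6085 = 2.645.
So 3 complete cycles are required.

3 cycles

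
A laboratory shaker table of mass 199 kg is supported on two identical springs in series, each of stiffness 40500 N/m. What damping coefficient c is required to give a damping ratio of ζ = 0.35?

1410 N·s/m

Series springs: 1/k_eq = 2/40500, so k_eq = 40500/2 = 20250 N/m.
c_c = 2√(k_eq·m) = 2√(20250 × 199) = 4015 N·s/m.
c = ζ·c_c = 0.35 × 4015 = 1405 N·s/m.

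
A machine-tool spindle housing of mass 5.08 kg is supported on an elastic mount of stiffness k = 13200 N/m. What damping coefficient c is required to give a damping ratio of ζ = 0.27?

140 N·s/m

c_c = 2√(k·m) = 2√(13200 × 5.08) = 517.9 N·s/m.
c = ζ·c_c = 0.27 × 517.9 = 139.8 N·s/m.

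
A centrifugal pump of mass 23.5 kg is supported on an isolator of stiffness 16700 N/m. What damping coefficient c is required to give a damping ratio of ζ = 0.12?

150 N·s/m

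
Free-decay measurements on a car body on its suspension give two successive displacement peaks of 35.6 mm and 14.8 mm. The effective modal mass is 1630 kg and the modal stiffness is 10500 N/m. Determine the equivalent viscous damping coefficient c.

1140 N·s/m

Logarithmic decrement δ = (1/n)·ln(x₀/x_n) = (1/1)·ln(35.6/14.8) = (1/1)·ln(2.405) = 0.8777.
ζ = δ/√(4π² + δ²) = 0.8777/√(39.48 + 0.770) = 0.8777/6.344 = 0.1383.
c = ζ · 2√(km) = 0.1383 × 2√(10500 × 1630) = 0.1383 × 8274 = 1145 N·s/m.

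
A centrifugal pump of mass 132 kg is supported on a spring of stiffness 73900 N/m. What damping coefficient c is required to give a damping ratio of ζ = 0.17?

c_c = 2√(k·m) = 2√(73900 × 132) = 6247 N·s/m.
c = ζ·c_c = 0.17 × 6247 = 1062 N·s/m.

1060 N·s/m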